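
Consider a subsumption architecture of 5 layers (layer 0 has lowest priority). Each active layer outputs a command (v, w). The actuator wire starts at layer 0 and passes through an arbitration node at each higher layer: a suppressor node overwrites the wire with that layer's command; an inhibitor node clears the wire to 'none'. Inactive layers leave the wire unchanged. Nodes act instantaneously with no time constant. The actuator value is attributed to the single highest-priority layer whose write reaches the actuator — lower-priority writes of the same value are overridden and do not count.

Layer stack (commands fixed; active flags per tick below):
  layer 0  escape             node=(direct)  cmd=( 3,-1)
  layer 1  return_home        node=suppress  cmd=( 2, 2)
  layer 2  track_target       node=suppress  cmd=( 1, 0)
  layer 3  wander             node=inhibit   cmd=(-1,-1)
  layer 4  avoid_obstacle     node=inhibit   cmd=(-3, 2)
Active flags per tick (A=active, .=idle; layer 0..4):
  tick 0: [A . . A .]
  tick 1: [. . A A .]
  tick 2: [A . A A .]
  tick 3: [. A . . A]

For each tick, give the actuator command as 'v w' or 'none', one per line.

tick 0:
  [0] escape on; wire := (3, -1)
  [1] return_home off; pass (3, -1)
  [2] track_target off; pass (3, -1)
  [3] wander on (inhibit); wire := none
  [4] avoid_obstacle off; pass none
  output none
tick 1:
  [0] escape off; wire := none
  [1] return_home off; pass none
  [2] track_target on (suppress); wire := (1, 0)
  [3] wander on (inhibit); wire := none
  [4] avoid_obstacle off; pass none
  output none
tick 2:
  [0] escape on; wire := (3, -1)
  [1] return_home off; pass (3, -1)
  [2] track_target on (suppress); wire := (1, 0)
  [3] wander on (inhibit); wire := none
  [4] avoid_obstacle off; pass none
  output none
tick 3:
  [0] escape off; wire := none
  [1] return_home on (suppress); wire := (2, 2)
  [2] track_target off; pass (2, 2)
  [3] wander off; pass (2, 2)
  [4] avoid_obstacle on (inhibit); wire := none
  output none

none
none
none
none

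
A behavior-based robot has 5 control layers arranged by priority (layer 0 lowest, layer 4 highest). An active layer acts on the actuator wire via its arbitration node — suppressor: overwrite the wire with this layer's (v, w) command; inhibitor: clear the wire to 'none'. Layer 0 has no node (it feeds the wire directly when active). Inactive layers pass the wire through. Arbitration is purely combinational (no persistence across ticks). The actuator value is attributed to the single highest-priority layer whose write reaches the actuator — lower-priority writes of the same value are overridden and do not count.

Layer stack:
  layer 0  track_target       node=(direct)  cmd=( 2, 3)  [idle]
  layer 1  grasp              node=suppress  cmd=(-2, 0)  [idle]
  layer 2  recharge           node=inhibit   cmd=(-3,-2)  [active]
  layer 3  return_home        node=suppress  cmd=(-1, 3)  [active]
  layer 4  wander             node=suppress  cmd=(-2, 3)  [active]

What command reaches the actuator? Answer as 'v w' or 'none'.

-2 3

layer 0 (track_target) idle — none
layer 1 (grasp) idle — unchanged: none
layer 2 (recharge) active — inhibits: none
layer 3 (return_home) active — suppresses: (-1, 3)
layer 4 (wander) active — suppresses: (-2, 3)
→ actuator (-2, 3)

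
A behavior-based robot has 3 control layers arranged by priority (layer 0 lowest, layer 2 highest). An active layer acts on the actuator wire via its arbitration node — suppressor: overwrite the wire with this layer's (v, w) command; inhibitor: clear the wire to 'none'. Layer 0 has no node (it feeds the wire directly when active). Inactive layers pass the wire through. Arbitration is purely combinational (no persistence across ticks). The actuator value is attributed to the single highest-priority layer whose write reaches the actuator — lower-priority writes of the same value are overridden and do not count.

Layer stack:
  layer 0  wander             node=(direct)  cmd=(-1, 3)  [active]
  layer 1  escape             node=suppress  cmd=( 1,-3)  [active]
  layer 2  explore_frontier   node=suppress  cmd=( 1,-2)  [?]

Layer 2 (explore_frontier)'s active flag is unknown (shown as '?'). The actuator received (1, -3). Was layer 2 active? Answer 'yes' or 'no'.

If layer 2 is active=yes:
  actuator would be (1, -2)
If layer 2 is active=no:
  actuator would be (1, -3)
Observed (1, -3), so layer 2 was idle.

no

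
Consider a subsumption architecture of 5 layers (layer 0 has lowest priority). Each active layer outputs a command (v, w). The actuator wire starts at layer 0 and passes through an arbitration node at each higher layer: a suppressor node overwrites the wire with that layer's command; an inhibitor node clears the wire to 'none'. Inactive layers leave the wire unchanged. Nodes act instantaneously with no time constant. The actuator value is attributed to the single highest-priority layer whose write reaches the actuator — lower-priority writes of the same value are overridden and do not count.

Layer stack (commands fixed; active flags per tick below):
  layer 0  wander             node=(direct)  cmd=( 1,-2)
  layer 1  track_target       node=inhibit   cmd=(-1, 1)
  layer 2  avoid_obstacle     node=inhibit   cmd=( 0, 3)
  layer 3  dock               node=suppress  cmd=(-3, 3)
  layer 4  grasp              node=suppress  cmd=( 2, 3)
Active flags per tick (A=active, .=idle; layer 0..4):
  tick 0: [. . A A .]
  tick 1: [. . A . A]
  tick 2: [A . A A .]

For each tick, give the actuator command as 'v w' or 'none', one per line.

tick 0:
  [0] wander off; wire := none
  [1] track_target off; pass none
  [2] avoid_obstacle on (inhibit); wire := none
  [3] dock on (suppress); wire := (-3, 3)
  [4] grasp off; pass (-3, 3)
  output (-3, 3)
tick 1:
  [0] wander off; wire := none
  [1] track_target off; pass none
  [2] avoid_obstacle on (inhibit); wire := none
  [3] dock off; pass none
  [4] grasp on (suppress); wire := (2, 3)
  output (2, 3)
tick 2:
  [0] wander on; wire := (1, -2)
  [1] track_target off; pass (1, -2)
  [2] avoid_obstacle on (inhibit); wire := none
  [3] dock on (suppress); wire := (-3, 3)
  [4] grasp off; pass (-3, 3)
  output (-3, 3)

-3 3
2 3
-3 3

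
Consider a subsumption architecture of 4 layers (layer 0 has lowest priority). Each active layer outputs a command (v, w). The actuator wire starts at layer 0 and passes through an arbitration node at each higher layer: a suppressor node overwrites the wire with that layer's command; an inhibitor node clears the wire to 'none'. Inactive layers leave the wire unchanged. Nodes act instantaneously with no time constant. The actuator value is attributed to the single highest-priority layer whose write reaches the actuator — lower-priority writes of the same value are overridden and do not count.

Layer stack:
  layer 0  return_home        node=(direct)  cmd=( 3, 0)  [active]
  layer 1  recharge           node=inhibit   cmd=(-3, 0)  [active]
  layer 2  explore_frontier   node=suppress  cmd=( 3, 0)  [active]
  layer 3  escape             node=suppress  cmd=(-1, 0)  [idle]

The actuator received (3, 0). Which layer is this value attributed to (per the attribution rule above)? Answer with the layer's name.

explore_frontier

[0] return_home on; wire := (3, 0)
[1] recharge on (inhibit); wire := none
[2] explore_frontier on (suppress); wire := (3, 0)
[3] escape off; pass (3, 0)
output (3, 0)
last writer: layer 2 = explore_frontier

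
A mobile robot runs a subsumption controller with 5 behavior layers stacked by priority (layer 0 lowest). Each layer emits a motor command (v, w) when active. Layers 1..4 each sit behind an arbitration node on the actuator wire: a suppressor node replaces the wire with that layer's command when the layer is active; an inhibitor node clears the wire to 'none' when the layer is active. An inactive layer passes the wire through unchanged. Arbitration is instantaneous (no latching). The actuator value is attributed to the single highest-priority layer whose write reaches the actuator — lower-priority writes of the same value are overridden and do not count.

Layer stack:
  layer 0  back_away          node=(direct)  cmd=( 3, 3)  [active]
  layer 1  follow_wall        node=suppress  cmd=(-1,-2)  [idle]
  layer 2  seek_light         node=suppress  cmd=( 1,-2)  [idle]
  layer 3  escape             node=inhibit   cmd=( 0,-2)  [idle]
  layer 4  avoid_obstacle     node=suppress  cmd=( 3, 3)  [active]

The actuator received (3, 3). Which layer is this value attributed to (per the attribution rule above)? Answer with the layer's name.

avoid_obstacle

layer 0 (back_away) active — direct: (3, 3)
layer 1 (follow_wall) idle — unchanged: (3, 3)
layer 2 (seek_light) idle — unchanged: (3, 3)
layer 3 (escape) idle — unchanged: (3, 3)
layer 4 (avoid_obstacle) active — suppresses: (3, 3)
→ actuator (3, 3)
last writer: layer 4 = avoid_obstacle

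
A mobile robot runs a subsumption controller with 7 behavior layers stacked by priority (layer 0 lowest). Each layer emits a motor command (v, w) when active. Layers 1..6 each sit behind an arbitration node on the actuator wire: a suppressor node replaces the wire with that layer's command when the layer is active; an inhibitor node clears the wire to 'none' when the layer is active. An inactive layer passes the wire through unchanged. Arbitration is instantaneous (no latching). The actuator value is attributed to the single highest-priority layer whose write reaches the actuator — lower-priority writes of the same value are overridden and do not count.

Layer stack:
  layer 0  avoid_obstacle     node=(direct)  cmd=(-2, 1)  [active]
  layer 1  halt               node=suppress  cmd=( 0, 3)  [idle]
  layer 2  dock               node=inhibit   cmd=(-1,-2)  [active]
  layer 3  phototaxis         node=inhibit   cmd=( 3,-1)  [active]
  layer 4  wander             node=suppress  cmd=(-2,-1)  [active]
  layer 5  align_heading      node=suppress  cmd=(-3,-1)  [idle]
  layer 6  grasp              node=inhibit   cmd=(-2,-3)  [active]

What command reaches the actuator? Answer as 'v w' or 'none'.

none

L0 avoid_obstacle: active, feeds wire = (-2, 1)
L1 halt: idle → wire stays (-2, 1)
L2 dock: active, inhibitor → wire = none
L3 phototaxis: active, inhibitor → wire = none
L4 wander: active, suppressor → wire = (-2, -1)
L5 align_heading: idle → wire stays (-2, -1)
L6 grasp: active, inhibitor → wire = none
actuator = none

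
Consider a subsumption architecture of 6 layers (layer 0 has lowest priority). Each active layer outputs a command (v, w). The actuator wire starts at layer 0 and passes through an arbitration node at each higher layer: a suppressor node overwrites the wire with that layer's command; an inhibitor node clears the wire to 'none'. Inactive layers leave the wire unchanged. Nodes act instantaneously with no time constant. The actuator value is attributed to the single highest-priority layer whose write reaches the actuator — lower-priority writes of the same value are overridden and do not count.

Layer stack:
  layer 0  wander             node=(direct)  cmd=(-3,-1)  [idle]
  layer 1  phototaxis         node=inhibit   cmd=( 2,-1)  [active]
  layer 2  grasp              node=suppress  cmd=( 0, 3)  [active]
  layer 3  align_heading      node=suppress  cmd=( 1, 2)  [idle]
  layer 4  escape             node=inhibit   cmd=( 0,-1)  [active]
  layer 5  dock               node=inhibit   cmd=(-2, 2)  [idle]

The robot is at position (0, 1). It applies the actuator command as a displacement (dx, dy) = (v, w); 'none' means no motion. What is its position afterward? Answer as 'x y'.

0 1

layer 0 (wander) idle — none
layer 1 (phototaxis) active — inhibits: none
layer 2 (grasp) active — suppresses: (0, 3)
layer 3 (align_heading) idle — unchanged: (0, 3)
layer 4 (escape) active — inhibits: none
layer 5 (dock) idle — unchanged: none
→ actuator none
position: (0, 1) + none = (0, 1)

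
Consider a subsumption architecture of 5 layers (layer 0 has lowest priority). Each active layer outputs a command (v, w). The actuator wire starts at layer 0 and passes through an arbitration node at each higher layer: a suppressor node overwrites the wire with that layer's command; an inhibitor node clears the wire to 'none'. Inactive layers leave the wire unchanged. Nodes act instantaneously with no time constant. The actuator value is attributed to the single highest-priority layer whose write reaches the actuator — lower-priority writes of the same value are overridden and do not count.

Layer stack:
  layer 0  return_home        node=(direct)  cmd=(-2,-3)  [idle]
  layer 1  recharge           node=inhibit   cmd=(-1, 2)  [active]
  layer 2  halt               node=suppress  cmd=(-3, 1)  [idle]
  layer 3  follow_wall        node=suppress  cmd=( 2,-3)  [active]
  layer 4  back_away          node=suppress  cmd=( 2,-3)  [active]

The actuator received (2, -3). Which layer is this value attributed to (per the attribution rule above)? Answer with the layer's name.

[0] return_home off; wire := none
[1] recharge on (inhibit); wire := none
[2] halt off; pass none
[3] follow_wall on (suppress); wire := (2, -3)
[4] back_away on (suppress); wire := (2, -3)
output (2, -3)
last writer: layer 4 = back_away

back_away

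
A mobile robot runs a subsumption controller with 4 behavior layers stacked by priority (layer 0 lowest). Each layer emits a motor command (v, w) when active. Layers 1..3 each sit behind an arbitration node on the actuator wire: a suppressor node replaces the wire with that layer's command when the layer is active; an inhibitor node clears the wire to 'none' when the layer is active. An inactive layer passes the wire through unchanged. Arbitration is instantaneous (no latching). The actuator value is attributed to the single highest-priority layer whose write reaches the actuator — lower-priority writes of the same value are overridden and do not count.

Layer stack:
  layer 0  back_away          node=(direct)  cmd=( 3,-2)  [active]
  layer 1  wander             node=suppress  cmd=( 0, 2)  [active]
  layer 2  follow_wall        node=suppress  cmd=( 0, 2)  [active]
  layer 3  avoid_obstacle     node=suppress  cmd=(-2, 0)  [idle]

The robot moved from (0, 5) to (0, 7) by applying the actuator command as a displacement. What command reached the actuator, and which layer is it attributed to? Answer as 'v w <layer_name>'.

0 2 follow_wall

displacement = (0, 7) − (0, 5) = (0, 2)
layer 0 (back_away) active — direct: (3, -2)
layer 1 (wander) active — suppresses: (0, 2)
layer 2 (follow_wall) active — suppresses: (0, 2)
layer 3 (avoid_obstacle) idle — unchanged: (0, 2)
→ actuator (0, 2) — from layer 2 (follow_wall)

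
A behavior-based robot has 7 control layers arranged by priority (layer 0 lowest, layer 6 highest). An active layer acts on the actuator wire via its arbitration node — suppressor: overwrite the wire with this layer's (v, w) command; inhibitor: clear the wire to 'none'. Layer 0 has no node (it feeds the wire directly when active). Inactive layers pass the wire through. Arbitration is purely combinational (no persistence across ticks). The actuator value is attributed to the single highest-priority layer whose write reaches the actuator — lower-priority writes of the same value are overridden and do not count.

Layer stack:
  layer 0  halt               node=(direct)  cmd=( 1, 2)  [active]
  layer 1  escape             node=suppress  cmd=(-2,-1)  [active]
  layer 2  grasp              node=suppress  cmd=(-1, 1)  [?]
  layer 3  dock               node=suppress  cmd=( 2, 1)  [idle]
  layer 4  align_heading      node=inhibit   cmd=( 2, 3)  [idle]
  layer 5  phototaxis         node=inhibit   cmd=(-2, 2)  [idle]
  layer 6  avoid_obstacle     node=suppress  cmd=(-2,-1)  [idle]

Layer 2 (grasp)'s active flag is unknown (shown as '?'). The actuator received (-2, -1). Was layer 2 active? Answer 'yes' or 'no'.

no

If layer 2 is active=yes:
  actuator would be (-1, 1)
If layer 2 is active=no:
  actuator would be (-2, -1)
Observed (-2, -1), so layer 2 was idle.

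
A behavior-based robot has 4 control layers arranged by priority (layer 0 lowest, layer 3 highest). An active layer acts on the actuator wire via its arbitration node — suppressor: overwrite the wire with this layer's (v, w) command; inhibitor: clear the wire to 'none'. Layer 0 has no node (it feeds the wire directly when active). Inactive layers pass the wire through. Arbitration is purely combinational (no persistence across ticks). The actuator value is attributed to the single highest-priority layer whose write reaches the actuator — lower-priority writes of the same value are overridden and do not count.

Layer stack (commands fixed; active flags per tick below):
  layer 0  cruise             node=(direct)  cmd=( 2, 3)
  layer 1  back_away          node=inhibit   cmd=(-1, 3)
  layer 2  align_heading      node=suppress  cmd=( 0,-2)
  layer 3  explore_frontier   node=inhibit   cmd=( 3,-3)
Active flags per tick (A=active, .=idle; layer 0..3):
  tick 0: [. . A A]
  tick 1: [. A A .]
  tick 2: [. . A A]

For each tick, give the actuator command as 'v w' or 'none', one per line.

none
0 -2
none

tick 0:
  layer 0 (cruise) idle — none
  layer 1 (back_away) idle — unchanged: none
  layer 2 (align_heading) active — suppresses: (0, -2)
  layer 3 (explore_frontier) active — inhibits: none
  → actuator none
tick 1:
  layer 0 (cruise) idle — none
  layer 1 (back_away) active — inhibits: none
  layer 2 (align_heading) active — suppresses: (0, -2)
  layer 3 (explore_frontier) idle — unchanged: (0, -2)
  → actuator (0, -2)
tick 2:
  layer 0 (cruise) idle — none
  layer 1 (back_away) idle — unchanged: none
  layer 2 (align_heading) active — suppresses: (0, -2)
  layer 3 (explore_frontier) active — inhibits: none
  → actuator none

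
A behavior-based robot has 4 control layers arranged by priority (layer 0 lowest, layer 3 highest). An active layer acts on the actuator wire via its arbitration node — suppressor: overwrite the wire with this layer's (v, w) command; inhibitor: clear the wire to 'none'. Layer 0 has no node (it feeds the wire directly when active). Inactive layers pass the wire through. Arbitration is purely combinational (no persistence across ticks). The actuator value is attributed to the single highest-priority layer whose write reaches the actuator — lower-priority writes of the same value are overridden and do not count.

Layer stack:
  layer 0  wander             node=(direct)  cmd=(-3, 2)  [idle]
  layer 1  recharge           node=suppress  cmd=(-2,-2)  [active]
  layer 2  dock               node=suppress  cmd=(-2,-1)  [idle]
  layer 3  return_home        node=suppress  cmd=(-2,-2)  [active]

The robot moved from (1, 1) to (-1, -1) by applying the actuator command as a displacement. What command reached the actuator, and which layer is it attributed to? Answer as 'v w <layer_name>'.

-2 -2 return_home

displacement = (-1, -1) − (1, 1) = (-2, -2)
L0 wander: idle → wire = none
L1 recharge: active, suppressor → wire = (-2, -2)
L2 dock: idle → wire stays (-2, -2)
L3 return_home: active, suppressor → wire = (-2, -2)
actuator = (-2, -2) — from layer 3 (return_home)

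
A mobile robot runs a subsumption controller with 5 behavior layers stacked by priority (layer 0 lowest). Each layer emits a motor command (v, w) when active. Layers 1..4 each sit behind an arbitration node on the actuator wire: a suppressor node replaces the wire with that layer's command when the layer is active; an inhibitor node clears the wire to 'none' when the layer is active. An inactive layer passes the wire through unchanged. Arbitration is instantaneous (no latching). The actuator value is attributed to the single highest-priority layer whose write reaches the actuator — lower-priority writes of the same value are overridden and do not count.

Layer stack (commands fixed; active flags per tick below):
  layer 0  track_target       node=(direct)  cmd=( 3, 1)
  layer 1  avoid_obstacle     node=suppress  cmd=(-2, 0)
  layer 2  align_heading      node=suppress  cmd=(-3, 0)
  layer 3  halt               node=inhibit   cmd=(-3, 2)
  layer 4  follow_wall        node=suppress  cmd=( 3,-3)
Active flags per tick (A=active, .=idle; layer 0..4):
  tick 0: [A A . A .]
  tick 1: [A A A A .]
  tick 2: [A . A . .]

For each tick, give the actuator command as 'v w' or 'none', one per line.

none
none
-3 0

tick 0:
  layer 0 (track_target) active — direct: (3, 1)
  layer 1 (avoid_obstacle) active — suppresses: (-2, 0)
  layer 2 (align_heading) idle — unchanged: (-2, 0)
  layer 3 (halt) active — inhibits: none
  layer 4 (follow_wall) idle — unchanged: none
  → actuator none
tick 1:
  layer 0 (track_target) active — direct: (3, 1)
  layer 1 (avoid_obstacle) active — suppresses: (-2, 0)
  layer 2 (align_heading) active — suppresses: (-3, 0)
  layer 3 (halt) active — inhibits: none
  layer 4 (follow_wall) idle — unchanged: none
  → actuator none
tick 2:
  layer 0 (track_target) active — direct: (3, 1)
  layer 1 (avoid_obstacle) idle — unchanged: (3, 1)
  layer 2 (align_heading) active — suppresses: (-3, 0)
  layer 3 (halt) idle — unchanged: (-3, 0)
  layer 4 (follow_wall) idle — unchanged: (-3, 0)
  → actuator (-3, 0)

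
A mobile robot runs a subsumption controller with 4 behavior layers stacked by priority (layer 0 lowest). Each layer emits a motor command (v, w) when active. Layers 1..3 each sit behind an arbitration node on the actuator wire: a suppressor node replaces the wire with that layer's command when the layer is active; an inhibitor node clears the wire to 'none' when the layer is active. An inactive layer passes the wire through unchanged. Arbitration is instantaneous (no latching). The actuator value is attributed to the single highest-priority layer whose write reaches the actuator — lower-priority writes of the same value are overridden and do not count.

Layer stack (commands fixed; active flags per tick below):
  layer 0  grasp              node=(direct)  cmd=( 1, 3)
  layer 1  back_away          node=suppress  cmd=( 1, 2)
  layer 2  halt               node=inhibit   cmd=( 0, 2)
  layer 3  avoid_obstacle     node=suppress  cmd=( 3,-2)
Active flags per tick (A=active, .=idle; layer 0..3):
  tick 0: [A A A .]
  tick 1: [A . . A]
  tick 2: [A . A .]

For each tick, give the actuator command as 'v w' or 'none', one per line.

none
3 -2
none

tick 0:
  L0 grasp: active, feeds wire = (1, 3)
  L1 back_away: active, suppressor → wire = (1, 2)
  L2 halt: active, inhibitor → wire = none
  L3 avoid_obstacle: idle → wire stays none
  actuator = none
tick 1:
  L0 grasp: active, feeds wire = (1, 3)
  L1 back_away: idle → wire stays (1, 3)
  L2 halt: idle → wire stays (1, 3)
  L3 avoid_obstacle: active, suppressor → wire = (3, -2)
  actuator = (3, -2)
tick 2:
  L0 grasp: active, feeds wire = (1, 3)
  L1 back_away: idle → wire stays (1, 3)
  L2 halt: active, inhibitor → wire = none
  L3 avoid_obstacle: idle → wire stays none
  actuator = none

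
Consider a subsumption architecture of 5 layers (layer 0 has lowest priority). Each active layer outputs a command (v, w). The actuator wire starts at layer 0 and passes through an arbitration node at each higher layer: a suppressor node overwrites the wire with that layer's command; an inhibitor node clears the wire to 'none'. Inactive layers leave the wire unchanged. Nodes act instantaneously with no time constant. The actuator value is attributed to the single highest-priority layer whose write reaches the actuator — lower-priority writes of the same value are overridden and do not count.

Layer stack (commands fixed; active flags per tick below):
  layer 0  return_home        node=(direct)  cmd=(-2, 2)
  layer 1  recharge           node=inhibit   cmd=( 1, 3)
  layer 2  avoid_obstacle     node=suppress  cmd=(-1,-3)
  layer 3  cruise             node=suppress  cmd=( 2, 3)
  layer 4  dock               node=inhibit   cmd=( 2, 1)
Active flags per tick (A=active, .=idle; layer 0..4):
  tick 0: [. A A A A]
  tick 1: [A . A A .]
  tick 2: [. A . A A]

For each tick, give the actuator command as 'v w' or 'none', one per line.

tick 0:
  [0] return_home off; wire := none
  [1] recharge on (inhibit); wire := none
  [2] avoid_obstacle on (suppress); wire := (-1, -3)
  [3] cruise on (suppress); wire := (2, 3)
  [4] dock on (inhibit); wire := none
  output none
tick 1:
  [0] return_home on; wire := (-2, 2)
  [1] recharge off; pass (-2, 2)
  [2] avoid_obstacle on (suppress); wire := (-1, -3)
  [3] cruise on (suppress); wire := (2, 3)
  [4] dock off; pass (2, 3)
  output (2, 3)
tick 2:
  [0] return_home off; wire := none
  [1] recharge on (inhibit); wire := none
  [2] avoid_obstacle off; pass none
  [3] cruise on (suppress); wire := (2, 3)
  [4] dock on (inhibit); wire := none
  output none

none
2 3
none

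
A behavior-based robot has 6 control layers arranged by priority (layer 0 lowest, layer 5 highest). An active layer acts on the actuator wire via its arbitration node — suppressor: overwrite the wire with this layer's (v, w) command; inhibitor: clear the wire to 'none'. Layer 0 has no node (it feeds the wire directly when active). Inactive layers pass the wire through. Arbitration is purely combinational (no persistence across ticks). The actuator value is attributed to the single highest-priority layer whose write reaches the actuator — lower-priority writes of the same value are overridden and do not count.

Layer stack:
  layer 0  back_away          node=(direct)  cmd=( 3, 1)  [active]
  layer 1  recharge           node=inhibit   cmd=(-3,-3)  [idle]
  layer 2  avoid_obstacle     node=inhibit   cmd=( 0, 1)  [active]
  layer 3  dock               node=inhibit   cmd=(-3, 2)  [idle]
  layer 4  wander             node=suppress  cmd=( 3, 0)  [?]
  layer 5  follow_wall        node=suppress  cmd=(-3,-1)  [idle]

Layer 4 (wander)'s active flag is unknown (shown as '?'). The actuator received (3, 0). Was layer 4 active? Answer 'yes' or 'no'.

yes

If layer 4 is active=yes:
  actuator would be (3, 0)
If layer 4 is active=no:
  actuator would be none
Observed (3, 0), so layer 4 was active.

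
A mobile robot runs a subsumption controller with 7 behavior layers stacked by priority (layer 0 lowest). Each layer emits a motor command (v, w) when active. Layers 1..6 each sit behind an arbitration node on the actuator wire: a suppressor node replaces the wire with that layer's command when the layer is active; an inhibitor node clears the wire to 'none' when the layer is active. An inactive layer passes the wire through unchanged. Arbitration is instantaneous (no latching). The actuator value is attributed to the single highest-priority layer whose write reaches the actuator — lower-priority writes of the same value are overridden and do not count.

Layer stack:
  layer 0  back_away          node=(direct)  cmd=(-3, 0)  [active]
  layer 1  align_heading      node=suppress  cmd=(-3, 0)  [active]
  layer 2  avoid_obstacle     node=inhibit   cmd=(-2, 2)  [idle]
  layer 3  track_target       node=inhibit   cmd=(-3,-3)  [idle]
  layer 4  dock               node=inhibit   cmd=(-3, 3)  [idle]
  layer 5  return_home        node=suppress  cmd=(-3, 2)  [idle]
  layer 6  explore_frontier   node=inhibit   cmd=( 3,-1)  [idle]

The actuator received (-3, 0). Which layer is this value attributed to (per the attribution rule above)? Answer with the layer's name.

align_heading

L0 back_away: active, feeds wire = (-3, 0)
L1 align_heading: active, suppressor → wire = (-3, 0)
L2 avoid_obstacle: idle → wire stays (-3, 0)
L3 track_target: idle → wire stays (-3, 0)
L4 dock: idle → wire stays (-3, 0)
L5 return_home: idle → wire stays (-3, 0)
L6 explore_frontier: idle → wire stays (-3, 0)
actuator = (-3, 0)
last writer: layer 1 = align_heading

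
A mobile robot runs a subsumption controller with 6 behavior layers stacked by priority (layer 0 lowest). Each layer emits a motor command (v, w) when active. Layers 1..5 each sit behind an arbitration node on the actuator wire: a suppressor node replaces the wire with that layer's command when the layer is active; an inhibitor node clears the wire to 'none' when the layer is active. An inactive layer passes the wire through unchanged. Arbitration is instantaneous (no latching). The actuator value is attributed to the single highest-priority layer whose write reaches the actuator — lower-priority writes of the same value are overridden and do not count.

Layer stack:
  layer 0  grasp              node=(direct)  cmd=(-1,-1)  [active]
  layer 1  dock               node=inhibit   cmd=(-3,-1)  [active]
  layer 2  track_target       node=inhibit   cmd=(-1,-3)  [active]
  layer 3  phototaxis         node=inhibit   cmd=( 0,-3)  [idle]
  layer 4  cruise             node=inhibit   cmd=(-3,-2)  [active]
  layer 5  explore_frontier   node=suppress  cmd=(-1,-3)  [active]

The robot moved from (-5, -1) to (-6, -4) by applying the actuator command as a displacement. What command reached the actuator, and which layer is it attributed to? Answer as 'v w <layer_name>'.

-1 -3 explore_frontier

displacement = (-6, -4) − (-5, -1) = (-1, -3)
L0 grasp: active, feeds wire = (-1, -1)
L1 dock: active, inhibitor → wire = none
L2 track_target: active, inhibitor → wire = none
L3 phototaxis: idle → wire stays none
L4 cruise: active, inhibitor → wire = none
L5 explore_frontier: active, suppressor → wire = (-1, -3)
actuator = (-1, -3) — from layer 5 (explore_frontier)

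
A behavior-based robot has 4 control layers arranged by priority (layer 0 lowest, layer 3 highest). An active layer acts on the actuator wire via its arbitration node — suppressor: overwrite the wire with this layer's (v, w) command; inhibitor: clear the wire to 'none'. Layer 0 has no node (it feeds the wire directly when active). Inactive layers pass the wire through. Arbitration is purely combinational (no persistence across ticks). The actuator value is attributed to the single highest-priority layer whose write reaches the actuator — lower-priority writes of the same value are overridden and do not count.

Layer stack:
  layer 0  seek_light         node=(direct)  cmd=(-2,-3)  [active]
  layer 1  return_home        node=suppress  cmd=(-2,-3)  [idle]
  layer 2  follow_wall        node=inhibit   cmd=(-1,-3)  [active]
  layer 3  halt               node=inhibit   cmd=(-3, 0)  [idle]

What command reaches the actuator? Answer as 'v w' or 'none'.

none

L0 seek_light: active, feeds wire = (-2, -3)
L1 return_home: idle → wire stays (-2, -3)
L2 follow_wall: active, inhibitor → wire = none
L3 halt: idle → wire stays none
actuator = none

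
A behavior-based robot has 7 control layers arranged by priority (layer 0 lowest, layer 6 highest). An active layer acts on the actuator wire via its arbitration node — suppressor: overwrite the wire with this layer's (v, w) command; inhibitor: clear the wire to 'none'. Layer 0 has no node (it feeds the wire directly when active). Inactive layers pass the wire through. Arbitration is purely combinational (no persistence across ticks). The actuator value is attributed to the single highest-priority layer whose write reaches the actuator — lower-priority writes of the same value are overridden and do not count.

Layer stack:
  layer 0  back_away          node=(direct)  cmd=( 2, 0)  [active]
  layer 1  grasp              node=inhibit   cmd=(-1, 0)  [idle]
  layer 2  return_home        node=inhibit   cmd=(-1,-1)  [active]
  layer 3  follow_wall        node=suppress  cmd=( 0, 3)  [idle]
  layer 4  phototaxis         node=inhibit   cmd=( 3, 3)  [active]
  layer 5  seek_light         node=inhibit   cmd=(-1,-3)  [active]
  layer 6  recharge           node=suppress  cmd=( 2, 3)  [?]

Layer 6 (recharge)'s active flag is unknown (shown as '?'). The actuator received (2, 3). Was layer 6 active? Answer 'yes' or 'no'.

yes

If layer 6 is active=yes:
  actuator would be (2, 3)
If layer 6 is active=no:
  actuator would be none
Observed (2, 3), so layer 6 was active.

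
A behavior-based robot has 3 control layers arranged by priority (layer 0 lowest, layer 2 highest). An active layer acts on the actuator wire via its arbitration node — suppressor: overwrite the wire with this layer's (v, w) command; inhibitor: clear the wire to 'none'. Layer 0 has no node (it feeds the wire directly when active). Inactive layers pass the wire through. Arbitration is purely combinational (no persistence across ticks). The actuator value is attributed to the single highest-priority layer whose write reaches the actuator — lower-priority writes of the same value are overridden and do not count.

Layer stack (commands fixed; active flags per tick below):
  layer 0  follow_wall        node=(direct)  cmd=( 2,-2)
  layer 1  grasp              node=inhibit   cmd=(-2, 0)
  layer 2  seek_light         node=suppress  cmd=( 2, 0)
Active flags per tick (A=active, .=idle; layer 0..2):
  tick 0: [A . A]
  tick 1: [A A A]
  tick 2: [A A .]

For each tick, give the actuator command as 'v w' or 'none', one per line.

tick 0:
  [0] follow_wall on; wire := (2, -2)
  [1] grasp off; pass (2, -2)
  [2] seek_light on (suppress); wire := (2, 0)
  output (2, 0)
tick 1:
  [0] follow_wall on; wire := (2, -2)
  [1] grasp on (inhibit); wire := none
  [2] seek_light on (suppress); wire := (2, 0)
  output (2, 0)
tick 2:
  [0] follow_wall on; wire := (2, -2)
  [1] grasp on (inhibit); wire := none
  [2] seek_light off; pass none
  output none

2 0
2 0
none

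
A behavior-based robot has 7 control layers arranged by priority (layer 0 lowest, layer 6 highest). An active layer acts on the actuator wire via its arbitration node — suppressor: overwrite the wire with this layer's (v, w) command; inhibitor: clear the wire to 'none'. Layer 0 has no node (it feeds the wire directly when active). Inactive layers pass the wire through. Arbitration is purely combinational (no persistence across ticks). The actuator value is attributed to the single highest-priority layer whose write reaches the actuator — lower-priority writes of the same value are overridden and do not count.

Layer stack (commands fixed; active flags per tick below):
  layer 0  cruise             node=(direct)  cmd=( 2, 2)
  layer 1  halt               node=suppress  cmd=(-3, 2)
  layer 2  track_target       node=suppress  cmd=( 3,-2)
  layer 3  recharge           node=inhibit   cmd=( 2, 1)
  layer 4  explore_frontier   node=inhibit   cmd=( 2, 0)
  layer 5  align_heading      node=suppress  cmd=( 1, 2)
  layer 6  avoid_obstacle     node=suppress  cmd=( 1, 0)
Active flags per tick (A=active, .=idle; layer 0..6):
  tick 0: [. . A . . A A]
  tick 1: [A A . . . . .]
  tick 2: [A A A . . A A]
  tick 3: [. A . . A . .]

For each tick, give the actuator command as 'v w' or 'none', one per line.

tick 0:
  layer 0 (cruise) idle — none
  layer 1 (halt) idle — unchanged: none
  layer 2 (track_target) active — suppresses: (3, -2)
  layer 3 (recharge) idle — unchanged: (3, -2)
  layer 4 (explore_frontier) idle — unchanged: (3, -2)
  layer 5 (align_heading) active — suppresses: (1, 2)
  layer 6 (avoid_obstacle) active — suppresses: (1, 0)
  → actuator (1, 0)
tick 1:
  layer 0 (cruise) active — direct: (2, 2)
  layer 1 (halt) active — suppresses: (-3, 2)
  layer 2 (track_target) idle — unchanged: (-3, 2)
  layer 3 (recharge) idle — unchanged: (-3, 2)
  layer 4 (explore_frontier) idle — unchanged: (-3, 2)
  layer 5 (align_heading) idle — unchanged: (-3, 2)
  layer 6 (avoid_obstacle) idle — unchanged: (-3, 2)
  → actuator (-3, 2)
tick 2:
  layer 0 (cruise) active — direct: (2, 2)
  layer 1 (halt) active — suppresses: (-3, 2)
  layer 2 (track_target) active — suppresses: (3, -2)
  layer 3 (recharge) idle — unchanged: (3, -2)
  layer 4 (explore_frontier) idle — unchanged: (3, -2)
  layer 5 (align_heading) active — suppresses: (1, 2)
  layer 6 (avoid_obstacle) active — suppresses: (1, 0)
  → actuator (1, 0)
tick 3:
  layer 0 (cruise) idle — none
  layer 1 (halt) active — suppresses: (-3, 2)
  layer 2 (track_target) idle — unchanged: (-3, 2)
  layer 3 (recharge) idle — unchanged: (-3, 2)
  layer 4 (explore_frontier) active — inhibits: none
  layer 5 (align_heading) idle — unchanged: none
  layer 6 (avoid_obstacle) idle — unchanged: none
  → actuator none

1 0
-3 2
1 0
none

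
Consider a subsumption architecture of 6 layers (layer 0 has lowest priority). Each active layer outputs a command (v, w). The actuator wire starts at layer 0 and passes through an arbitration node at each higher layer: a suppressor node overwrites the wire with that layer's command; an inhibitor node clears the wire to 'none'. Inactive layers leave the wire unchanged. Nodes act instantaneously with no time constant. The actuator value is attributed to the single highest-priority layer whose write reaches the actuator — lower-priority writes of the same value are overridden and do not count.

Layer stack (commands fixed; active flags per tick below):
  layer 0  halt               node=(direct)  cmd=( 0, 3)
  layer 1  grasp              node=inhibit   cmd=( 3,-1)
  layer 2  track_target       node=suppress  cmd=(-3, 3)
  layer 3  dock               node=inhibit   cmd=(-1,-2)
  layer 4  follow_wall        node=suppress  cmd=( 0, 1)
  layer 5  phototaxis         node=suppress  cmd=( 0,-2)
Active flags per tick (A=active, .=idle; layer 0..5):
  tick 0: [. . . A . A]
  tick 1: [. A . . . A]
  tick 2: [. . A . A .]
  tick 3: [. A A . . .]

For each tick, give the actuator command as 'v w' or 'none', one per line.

tick 0:
  L0 halt: idle → wire = none
  L1 grasp: idle → wire stays none
  L2 track_target: idle → wire stays none
  L3 dock: active, inhibitor → wire = none
  L4 follow_wall: idle → wire stays none
  L5 phototaxis: active, suppressor → wire = (0, -2)
  actuator = (0, -2)
tick 1:
  L0 halt: idle → wire = none
  L1 grasp: active, inhibitor → wire = none
  L2 track_target: idle → wire stays none
  L3 dock: idle → wire stays none
  L4 follow_wall: idle → wire stays none
  L5 phototaxis: active, suppressor → wire = (0, -2)
  actuator = (0, -2)
tick 2:
  L0 halt: idle → wire = none
  L1 grasp: idle → wire stays none
  L2 track_target: active, suppressor → wire = (-3, 3)
  L3 dock: idle → wire stays (-3, 3)
  L4 follow_wall: active, suppressor → wire = (0, 1)
  L5 phototaxis: idle → wire stays (0, 1)
  actuator = (0, 1)
tick 3:
  L0 halt: idle → wire = none
  L1 grasp: active, inhibitor → wire = none
  L2 track_target: active, suppressor → wire = (-3, 3)
  L3 dock: idle → wire stays (-3, 3)
  L4 follow_wall: idle → wire stays (-3, 3)
  L5 phototaxis: idle → wire stays (-3, 3)
  actuator = (-3, 3)

0 -2
0 -2
0 1
-3 3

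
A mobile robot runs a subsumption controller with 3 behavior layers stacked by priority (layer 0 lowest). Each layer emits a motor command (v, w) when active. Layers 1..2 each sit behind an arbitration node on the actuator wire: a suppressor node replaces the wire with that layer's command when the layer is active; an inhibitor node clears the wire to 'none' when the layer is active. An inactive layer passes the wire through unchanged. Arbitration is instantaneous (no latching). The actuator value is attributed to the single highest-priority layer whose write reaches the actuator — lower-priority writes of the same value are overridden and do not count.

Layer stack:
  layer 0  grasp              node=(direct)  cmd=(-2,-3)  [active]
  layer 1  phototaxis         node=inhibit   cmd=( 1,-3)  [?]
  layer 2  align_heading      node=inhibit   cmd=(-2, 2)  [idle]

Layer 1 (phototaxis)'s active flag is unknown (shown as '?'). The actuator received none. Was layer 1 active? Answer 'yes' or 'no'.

yes

If layer 1 is active=yes:
  actuator would be none
If layer 1 is active=no:
  actuator would be (-2, -3)
Observed none, so layer 1 was active.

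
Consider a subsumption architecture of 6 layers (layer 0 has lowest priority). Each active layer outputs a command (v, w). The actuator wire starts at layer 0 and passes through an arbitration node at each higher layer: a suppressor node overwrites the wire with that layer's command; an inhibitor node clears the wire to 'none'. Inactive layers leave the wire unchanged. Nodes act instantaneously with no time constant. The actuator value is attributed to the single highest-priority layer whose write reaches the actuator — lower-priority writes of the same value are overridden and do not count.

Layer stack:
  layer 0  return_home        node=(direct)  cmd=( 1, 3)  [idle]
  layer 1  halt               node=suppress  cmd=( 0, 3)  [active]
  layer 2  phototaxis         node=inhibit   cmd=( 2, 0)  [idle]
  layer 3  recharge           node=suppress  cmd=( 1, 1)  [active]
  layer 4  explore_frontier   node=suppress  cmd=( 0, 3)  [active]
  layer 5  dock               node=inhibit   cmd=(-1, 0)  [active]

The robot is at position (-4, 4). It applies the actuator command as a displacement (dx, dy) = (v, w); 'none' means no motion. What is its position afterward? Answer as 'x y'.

-4 4

[0] return_home off; wire := none
[1] halt on (suppress); wire := (0, 3)
[2] phototaxis off; pass (0, 3)
[3] recharge on (suppress); wire := (1, 1)
[4] explore_frontier on (suppress); wire := (0, 3)
[5] dock on (inhibit); wire := none
output none
position: (-4, 4) + none = (-4, 4)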